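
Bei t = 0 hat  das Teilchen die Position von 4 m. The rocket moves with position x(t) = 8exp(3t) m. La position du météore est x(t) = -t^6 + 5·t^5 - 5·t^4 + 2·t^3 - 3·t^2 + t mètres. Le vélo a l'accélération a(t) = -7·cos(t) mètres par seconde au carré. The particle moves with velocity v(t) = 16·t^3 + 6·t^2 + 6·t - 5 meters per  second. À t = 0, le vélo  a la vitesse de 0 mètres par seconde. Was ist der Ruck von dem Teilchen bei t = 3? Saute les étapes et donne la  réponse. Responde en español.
La sacudida en t = 3 es j = 300.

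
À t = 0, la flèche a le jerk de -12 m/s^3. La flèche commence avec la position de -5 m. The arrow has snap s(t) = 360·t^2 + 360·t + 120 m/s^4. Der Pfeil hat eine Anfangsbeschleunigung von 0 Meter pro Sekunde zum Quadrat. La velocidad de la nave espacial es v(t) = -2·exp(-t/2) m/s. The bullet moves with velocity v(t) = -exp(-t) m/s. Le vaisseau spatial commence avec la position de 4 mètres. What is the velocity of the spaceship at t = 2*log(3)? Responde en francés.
De l'équation de la vitesse v(t) = -2·exp(-t/2), nous substituons t = 2*log(3) pour obtenir v = -2/3.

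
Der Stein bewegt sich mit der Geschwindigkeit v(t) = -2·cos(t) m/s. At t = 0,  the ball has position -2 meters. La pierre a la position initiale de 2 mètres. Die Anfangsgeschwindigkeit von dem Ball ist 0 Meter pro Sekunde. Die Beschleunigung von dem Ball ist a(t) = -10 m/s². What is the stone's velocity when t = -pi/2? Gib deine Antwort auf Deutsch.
Mit v(t) = -2·cos(t) und Einsetzen von t = -pi/2, finden wir v = 0.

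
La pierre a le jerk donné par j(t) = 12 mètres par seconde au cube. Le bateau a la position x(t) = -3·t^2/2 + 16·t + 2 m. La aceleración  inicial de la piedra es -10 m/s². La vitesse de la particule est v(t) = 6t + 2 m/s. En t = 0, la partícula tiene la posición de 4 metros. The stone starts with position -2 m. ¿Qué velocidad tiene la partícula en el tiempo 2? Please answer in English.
From the given velocity equation v(t) = 6·t + 2, we substitute t = 2 to get v = 14.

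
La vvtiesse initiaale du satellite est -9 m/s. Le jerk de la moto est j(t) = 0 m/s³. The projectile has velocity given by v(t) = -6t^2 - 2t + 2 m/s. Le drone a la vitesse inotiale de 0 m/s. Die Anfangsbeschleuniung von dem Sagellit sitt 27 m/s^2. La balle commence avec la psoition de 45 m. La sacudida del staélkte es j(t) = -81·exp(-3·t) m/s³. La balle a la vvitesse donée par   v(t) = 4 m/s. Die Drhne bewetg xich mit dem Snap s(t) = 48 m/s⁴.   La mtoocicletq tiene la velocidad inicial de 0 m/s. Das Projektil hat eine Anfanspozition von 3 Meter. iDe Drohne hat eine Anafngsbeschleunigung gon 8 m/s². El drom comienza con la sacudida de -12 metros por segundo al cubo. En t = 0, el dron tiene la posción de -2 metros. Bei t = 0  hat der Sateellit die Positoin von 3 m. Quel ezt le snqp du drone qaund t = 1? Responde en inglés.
From the given snap equation s(t) = 48, we substitute t = 1 to get s = 48.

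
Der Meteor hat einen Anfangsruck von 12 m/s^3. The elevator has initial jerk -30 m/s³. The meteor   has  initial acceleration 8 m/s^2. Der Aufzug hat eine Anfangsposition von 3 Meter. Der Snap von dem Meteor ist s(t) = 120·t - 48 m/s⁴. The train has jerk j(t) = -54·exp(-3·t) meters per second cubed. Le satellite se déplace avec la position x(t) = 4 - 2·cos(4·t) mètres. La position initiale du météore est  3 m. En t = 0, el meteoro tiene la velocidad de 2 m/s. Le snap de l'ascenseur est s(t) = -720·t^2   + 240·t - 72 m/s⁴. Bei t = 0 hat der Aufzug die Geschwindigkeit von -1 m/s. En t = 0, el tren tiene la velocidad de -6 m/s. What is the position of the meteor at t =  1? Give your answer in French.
Nous devons trouver la primitive de notre équation du snap s(t) = 120·t - 48 4 fois. En intégrant le snap et en utilisant la condition initiale j(0) = 12, nous obtenons j(t) = 60·t^2 - 48·t + 12. La primitive du jerk, avec a(0) = 8, donne l'accélération: a(t) = 20·t^3 - 24·t^2 + 12·t + 8. En prenant ∫a(t)dt et en appliquant v(0) = 2, nous trouvons v(t) = 5·t^4 - 8·t^3 + 6·t^2 + 8·t + 2. En prenant ∫v(t)dt et en appliquant x(0) = 3, nous trouvons x(t) = t^5 - 2·t^4 + 2·t^3 + 4·t^2 + 2·t + 3. En utilisant x(t) = t^5 - 2·t^4 + 2·t^3 + 4·t^2 + 2·t + 3 et en substituant t = 1, nous trouvons x = 10.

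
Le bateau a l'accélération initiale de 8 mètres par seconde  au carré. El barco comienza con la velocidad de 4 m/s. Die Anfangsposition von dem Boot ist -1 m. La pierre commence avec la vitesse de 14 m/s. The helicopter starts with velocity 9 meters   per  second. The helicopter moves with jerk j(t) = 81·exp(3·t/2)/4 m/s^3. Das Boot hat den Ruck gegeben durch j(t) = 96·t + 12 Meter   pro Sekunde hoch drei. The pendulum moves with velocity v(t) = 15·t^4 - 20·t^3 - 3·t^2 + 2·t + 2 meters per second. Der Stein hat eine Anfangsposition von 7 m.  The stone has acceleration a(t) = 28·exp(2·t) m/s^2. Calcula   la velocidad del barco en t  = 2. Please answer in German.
Ausgehend von dem Ruck j(t) = 96·t + 12, nehmen wir 2 Integrale. Durch Integration von dem Ruck und Verwendung der Anfangsbedingung a(0) = 8, erhalten wir a(t) = 48·t^2 + 12·t + 8. Durch Integration von der Beschleunigung und Verwendung der Anfangsbedingung v(0) = 4, erhalten wir v(t) = 16·t^3 + 6·t^2 + 8·t + 4. Wir haben die Geschwindigkeit v(t) = 16·t^3 + 6·t^2 + 8·t + 4. Durch Einsetzen von t = 2: v(2) = 172.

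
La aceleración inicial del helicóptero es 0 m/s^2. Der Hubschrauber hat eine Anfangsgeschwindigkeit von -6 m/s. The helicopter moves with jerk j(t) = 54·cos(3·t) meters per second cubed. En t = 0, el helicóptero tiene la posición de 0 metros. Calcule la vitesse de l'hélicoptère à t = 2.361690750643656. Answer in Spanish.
Debemos encontrar la antiderivada de nuestra ecuación de la sacudida j(t) = 54·cos(3·t) 2 veces. La integral de la sacudida, con a(0) = 0, da la aceleración: a(t) = 18·sin(3·t). La integral de la aceleración es la velocidad. Usando v(0) = -6, obtenemos v(t) = -6·cos(3·t). Tenemos la velocidad v(t) = -6·cos(3·t). Sustituyendo t = 2.361690750643656: v(2.361690750643656) = -4.17211115104209.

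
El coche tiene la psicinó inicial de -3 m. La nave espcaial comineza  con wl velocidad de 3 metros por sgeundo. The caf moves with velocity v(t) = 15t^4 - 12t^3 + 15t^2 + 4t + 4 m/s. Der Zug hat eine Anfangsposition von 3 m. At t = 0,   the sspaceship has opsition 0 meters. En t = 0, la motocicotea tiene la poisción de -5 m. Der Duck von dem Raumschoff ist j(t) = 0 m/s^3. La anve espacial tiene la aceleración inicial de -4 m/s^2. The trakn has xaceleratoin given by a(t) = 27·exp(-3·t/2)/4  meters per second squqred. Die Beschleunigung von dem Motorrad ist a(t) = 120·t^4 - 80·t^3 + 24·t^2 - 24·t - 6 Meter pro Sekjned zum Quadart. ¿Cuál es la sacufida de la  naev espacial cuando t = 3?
Tenemos la sacudida j(t) = 0. Sustituyendo t = 3: j(3) = 0.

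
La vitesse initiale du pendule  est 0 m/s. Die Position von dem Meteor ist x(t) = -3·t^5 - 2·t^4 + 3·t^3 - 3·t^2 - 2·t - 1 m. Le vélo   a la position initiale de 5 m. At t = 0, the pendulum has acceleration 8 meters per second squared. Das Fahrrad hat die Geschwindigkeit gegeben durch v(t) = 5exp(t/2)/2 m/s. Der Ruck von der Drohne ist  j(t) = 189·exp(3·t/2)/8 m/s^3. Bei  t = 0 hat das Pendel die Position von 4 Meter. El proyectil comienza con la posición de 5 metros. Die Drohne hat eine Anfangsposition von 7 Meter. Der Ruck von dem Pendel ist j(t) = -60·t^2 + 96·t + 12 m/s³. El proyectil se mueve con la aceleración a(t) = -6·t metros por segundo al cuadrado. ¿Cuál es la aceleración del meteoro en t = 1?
Debemos derivar nuestra ecuación de la posición x(t) = -3·t^5 - 2·t^4 + 3·t^3 - 3·t^2 - 2·t - 1 2 veces. Tomando d/dt de x(t), encontramos v(t) = -15·t^4 - 8·t^3 + 9·t^2 - 6·t - 2. La derivada de la velocidad da la aceleración: a(t) = -60·t^3 - 24·t^2 + 18·t - 6. Usando a(t) = -60·t^3 - 24·t^2 + 18·t - 6 y sustituyendo t = 1, encontramos a = -72.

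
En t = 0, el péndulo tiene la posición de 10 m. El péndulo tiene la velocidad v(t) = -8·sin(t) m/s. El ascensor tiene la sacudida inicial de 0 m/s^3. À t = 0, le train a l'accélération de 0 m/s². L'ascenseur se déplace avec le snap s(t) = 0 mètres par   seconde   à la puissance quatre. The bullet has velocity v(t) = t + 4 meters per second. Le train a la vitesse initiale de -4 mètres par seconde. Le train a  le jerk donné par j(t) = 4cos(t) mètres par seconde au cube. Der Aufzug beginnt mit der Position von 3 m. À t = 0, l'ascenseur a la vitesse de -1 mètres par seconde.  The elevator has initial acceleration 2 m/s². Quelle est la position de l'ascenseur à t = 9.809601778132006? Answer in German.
Wir müssen unsere Gleichung für den Snap s(t) = 0 4-mal integrieren. Durch Integration von dem Snap und Verwendung der Anfangsbedingung j(0) = 0, erhalten wir j(t) = 0. Mit ∫j(t)dt und Anwendung von a(0) = 2, finden wir a(t) = 2. Die Stammfunktion von der Beschleunigung, mit v(0) = -1, ergibt die Geschwindigkeit: v(t) = 2·t - 1. Durch Integration von der Geschwindigkeit und Verwendung der Anfangsbedingung x(0) = 3, erhalten wir x(t) = t^2 - t + 3. Mit x(t) = t^2 - t + 3 und Einsetzen von t = 9.809601778132006, finden wir x = 89.4186852673986.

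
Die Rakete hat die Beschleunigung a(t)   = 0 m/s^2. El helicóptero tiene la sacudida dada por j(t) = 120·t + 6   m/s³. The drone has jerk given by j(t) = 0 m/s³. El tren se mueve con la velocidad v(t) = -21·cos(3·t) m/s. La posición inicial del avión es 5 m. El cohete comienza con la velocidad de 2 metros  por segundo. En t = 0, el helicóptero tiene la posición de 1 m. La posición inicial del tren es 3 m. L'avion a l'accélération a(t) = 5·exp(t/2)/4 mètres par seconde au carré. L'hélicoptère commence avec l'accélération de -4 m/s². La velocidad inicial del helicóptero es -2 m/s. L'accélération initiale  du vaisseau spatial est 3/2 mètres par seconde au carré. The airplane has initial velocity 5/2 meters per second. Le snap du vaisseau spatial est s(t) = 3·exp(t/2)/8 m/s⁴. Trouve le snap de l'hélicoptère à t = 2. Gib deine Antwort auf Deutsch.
Wir müssen unsere Gleichung für den Ruck j(t) = 120·t + 6 1-mal ableiten. Die Ableitung von dem Ruck ergibt den Snap: s(t) = 120. Wir haben den Snap s(t) = 120. Durch Einsetzen von t = 2: s(2) = 120.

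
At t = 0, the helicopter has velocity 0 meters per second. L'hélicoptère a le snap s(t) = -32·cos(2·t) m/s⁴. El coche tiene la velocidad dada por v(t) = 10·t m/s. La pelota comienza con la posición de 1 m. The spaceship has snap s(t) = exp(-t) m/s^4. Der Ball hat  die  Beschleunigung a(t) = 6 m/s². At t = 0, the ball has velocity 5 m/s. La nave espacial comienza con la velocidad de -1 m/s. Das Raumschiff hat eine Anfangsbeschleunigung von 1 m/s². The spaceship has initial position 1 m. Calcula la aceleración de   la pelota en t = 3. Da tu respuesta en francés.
Nous avons l'accélération a(t) = 6. En substituant t = 3: a(3) = 6.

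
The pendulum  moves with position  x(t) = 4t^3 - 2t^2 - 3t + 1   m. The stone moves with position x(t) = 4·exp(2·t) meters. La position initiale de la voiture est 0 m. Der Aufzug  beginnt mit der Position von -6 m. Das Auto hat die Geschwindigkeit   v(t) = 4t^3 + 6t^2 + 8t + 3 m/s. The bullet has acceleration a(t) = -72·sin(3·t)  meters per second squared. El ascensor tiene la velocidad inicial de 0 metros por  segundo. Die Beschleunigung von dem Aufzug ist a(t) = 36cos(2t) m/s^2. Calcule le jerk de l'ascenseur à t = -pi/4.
En partant de l'accélération a(t) = 36·cos(2·t), nous prenons 1 dérivée. La dérivée de l'accélération donne le jerk: j(t) = -72·sin(2·t). En utilisant j(t) = -72·sin(2·t) et en substituant t = -pi/4, nous trouvons j = 72.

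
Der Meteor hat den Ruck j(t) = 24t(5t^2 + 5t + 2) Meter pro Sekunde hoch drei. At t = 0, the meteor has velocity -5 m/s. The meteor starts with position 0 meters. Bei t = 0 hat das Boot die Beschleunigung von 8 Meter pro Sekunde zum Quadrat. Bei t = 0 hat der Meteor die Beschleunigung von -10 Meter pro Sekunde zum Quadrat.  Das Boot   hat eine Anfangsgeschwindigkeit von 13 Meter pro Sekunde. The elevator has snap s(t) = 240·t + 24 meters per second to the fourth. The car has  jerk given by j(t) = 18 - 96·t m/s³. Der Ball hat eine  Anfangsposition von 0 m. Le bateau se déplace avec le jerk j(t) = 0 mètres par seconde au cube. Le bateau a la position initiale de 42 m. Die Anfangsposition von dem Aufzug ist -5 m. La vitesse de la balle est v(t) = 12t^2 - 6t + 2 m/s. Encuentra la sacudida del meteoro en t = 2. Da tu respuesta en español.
Usando j(t) = 24·t·(5·t^2 + 5·t + 2) y sustituyendo t = 2, encontramos j = 1536.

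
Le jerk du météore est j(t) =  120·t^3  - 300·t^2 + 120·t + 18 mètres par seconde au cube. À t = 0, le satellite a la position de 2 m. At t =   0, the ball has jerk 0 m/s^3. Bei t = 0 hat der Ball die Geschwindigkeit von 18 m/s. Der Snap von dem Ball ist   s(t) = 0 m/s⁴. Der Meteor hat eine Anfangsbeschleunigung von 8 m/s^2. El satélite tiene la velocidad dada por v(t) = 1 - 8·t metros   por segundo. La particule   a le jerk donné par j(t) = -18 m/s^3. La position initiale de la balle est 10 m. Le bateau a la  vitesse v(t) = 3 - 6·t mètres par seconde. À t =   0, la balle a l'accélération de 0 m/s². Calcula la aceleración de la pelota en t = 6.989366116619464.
Para resolver esto, necesitamos tomar 2 integrales de nuestra ecuación del snap s(t) = 0. La antiderivada del snap es la sacudida. Usando j(0) = 0, obtenemos j(t) = 0. La integral de la sacudida, con a(0) = 0, da la aceleración: a(t) = 0. Usando a(t) = 0 y sustituyendo t = 6.989366116619464, encontramos a = 0.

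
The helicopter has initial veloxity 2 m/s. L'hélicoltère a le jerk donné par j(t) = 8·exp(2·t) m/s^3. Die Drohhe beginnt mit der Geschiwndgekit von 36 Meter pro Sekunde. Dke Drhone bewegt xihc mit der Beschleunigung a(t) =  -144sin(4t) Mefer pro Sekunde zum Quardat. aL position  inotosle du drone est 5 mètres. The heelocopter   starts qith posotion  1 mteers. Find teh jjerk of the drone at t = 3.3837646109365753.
To solve this, we need to take 1 derivative of our acceleration equation a(t) = -144·sin(4·t). The derivative of acceleration gives jerk: j(t) = -576·cos(4·t). Using j(t) = -576·cos(4·t) and substituting t = 3.3837646109365753, we find j = -326.235706547219.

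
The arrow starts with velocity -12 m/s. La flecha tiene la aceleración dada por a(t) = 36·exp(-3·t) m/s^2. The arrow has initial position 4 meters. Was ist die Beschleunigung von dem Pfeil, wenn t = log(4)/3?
Aus der Gleichung für die Beschleunigung a(t) = 36·exp(-3·t), setzen wir t = log(4)/3 ein und erhalten a = 9.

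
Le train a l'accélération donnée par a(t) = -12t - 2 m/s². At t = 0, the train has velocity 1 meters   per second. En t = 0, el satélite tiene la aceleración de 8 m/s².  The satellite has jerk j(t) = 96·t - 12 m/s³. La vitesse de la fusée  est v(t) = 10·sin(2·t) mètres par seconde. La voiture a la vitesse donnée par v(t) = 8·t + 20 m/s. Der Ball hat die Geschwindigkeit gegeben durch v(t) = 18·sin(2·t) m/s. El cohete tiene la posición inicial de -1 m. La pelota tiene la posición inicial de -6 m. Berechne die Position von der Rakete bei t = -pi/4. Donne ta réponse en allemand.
Wir müssen unsere Gleichung für die Geschwindigkeit v(t) = 10·sin(2·t) 1-mal integrieren. Das Integral von der Geschwindigkeit, mit x(0) = -1, ergibt die Position: x(t) = 4 - 5·cos(2·t). Wir haben die Position x(t) = 4 - 5·cos(2·t). Durch Einsetzen von t = -pi/4: x(-pi/4) = 4.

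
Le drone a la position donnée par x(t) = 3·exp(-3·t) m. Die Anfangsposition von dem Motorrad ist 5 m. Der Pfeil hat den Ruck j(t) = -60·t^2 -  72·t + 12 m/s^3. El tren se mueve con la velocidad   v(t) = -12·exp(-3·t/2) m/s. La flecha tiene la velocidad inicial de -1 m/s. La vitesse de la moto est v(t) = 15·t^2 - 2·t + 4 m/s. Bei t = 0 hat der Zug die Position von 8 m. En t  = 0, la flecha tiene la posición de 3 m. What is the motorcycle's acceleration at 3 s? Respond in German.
Wir müssen unsere Gleichung für die Geschwindigkeit v(t) = 15·t^2 - 2·t + 4 1-mal ableiten. Durch Ableiten von der Geschwindigkeit erhalten wir die Beschleunigung: a(t) = 30·t - 2. Aus der Gleichung für die Beschleunigung a(t) = 30·t - 2, setzen wir t = 3 ein und erhalten a = 88.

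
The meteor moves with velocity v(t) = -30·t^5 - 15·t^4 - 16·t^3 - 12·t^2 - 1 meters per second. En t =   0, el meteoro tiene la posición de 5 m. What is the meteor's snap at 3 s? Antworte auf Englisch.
To solve this, we need to take 3 derivatives of our velocity equation v(t) = -30·t^5 - 15·t^4 - 16·t^3 - 12·t^2 - 1. Differentiating velocity, we get acceleration: a(t) = -150·t^4 - 60·t^3 - 48·t^2 - 24·t. Differentiating acceleration, we get jerk: j(t) = -600·t^3 - 180·t^2 - 96·t - 24. Differentiating jerk, we get snap: s(t) = -1800·t^2 - 360·t - 96. We have snap s(t) = -1800·t^2 - 360·t - 96. Substituting t = 3: s(3) = -17376.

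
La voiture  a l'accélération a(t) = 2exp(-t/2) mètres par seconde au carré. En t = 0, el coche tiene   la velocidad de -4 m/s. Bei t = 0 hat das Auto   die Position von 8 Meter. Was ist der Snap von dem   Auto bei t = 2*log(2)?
Um dies zu lösen, müssen wir 2 Ableitungen unserer Gleichung für die Beschleunigung a(t) = 2·exp(-t/2) nehmen. Die Ableitung von der Beschleunigung ergibt den Ruck: j(t) = -exp(-t/2). Mit d/dt von j(t) finden wir s(t) = exp(-t/2)/2. Wir haben den Snap s(t) = exp(-t/2)/2. Durch Einsetzen von t = 2*log(2): s(2*log(2)) = 1/4.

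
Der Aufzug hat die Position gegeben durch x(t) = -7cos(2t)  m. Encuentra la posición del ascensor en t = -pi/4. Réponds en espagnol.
De la ecuación de la posición x(t) = -7·cos(2·t), sustituimos t = -pi/4 para obtener x = 0.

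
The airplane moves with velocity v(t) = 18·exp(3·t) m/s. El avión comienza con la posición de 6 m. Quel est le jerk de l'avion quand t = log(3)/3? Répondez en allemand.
Ausgehend von der Geschwindigkeit v(t) = 18·exp(3·t), nehmen wir 2 Ableitungen. Durch Ableiten von der Geschwindigkeit erhalten wir die Beschleunigung: a(t) = 54·exp(3·t). Mit d/dt von a(t) finden wir j(t) = 162·exp(3·t). Aus der Gleichung für den Ruck j(t) = 162·exp(3·t), setzen wir t = log(3)/3 ein und erhalten j = 486.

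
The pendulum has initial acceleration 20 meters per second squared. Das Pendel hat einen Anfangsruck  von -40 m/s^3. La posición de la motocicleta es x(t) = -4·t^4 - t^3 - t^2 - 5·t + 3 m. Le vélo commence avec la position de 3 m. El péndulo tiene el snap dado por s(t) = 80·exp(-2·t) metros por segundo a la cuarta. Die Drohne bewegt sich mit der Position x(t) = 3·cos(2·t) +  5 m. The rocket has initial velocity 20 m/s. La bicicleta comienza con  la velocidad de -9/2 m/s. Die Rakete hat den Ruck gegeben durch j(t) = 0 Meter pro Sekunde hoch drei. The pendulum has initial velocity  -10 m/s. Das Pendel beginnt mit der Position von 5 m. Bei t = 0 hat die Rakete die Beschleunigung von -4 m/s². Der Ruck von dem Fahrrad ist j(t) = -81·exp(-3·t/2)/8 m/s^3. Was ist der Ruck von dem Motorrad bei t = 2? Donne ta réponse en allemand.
Wir müssen unsere Gleichung für die Position x(t) = -4·t^4 - t^3 - t^2 - 5·t + 3 3-mal ableiten. Mit d/dt von x(t) finden wir v(t) = -16·t^3 - 3·t^2 - 2·t - 5. Mit d/dt von v(t) finden wir a(t) = -48·t^2 - 6·t - 2. Durch Ableiten von der Beschleunigung erhalten wir den Ruck: j(t) = -96·t - 6. Wir haben den Ruck j(t) = -96·t - 6. Durch Einsetzen von t = 2: j(2) = -198.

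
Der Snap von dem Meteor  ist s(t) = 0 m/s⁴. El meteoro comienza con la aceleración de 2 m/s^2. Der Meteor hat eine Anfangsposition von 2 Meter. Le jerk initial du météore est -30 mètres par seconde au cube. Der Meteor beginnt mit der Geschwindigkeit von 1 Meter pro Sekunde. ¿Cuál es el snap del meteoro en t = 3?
De la ecuación del snap s(t) = 0, sustituimos t = 3 para obtener s = 0.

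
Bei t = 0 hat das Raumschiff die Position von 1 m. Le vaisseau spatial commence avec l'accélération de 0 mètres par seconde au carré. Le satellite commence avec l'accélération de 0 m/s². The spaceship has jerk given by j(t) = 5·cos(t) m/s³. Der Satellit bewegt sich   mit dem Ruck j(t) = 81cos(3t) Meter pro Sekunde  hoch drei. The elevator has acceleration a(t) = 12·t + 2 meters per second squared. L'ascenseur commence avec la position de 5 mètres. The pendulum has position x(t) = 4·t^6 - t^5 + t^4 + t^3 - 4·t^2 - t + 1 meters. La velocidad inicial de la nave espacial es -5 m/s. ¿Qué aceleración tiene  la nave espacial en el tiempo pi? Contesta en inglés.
We need to integrate our jerk equation j(t) = 5·cos(t) 1 time. The antiderivative of jerk, with a(0) = 0, gives acceleration: a(t) = 5·sin(t). We have acceleration a(t) = 5·sin(t). Substituting t = pi: a(pi) = 0.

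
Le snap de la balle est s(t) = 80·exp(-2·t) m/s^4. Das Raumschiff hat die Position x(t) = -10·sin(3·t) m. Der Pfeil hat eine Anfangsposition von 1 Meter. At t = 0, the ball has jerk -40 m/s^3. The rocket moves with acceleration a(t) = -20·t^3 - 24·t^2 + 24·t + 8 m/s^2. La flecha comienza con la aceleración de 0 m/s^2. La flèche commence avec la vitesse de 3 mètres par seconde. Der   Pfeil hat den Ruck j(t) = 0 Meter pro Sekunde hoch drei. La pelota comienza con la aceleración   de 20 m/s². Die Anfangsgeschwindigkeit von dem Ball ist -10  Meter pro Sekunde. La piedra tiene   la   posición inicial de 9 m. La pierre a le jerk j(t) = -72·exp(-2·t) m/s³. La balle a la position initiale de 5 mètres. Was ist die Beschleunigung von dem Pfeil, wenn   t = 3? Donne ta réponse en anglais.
To solve this, we need to take 1 antiderivative of our jerk equation j(t) = 0. Taking ∫j(t)dt and applying a(0) = 0, we find a(t) = 0. We have acceleration a(t) = 0. Substituting t = 3: a(3) = 0.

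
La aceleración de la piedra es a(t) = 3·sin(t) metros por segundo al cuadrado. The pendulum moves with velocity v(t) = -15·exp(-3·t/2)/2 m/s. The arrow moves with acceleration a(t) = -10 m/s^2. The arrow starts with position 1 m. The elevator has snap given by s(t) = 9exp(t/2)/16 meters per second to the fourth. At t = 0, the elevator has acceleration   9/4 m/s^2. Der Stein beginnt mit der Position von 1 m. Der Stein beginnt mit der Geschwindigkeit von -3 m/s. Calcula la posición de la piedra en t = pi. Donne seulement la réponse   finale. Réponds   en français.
La réponse est 1.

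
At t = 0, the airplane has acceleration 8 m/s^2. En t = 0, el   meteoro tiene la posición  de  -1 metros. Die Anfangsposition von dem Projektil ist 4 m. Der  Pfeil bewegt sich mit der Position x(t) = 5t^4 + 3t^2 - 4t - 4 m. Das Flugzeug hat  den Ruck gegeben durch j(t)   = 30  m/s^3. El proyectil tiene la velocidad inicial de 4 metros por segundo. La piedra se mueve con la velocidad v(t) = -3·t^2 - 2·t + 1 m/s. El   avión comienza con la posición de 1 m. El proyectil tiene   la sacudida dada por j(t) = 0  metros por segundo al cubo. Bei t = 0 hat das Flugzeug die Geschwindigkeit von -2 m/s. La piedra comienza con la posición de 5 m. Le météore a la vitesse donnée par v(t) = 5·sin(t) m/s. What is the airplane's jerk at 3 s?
We have jerk j(t) = 30. Substituting t = 3: j(3) = 30.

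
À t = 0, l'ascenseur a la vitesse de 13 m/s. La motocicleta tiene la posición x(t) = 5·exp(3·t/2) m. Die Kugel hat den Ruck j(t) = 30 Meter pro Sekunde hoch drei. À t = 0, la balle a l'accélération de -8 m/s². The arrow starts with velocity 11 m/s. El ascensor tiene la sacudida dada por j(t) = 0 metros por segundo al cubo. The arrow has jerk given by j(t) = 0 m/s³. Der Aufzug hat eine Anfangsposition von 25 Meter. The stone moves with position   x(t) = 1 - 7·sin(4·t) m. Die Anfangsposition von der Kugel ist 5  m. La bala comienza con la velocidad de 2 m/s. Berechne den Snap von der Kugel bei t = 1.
Um dies zu lösen, müssen wir 1 Ableitung unserer Gleichung für den Ruck j(t) = 30 nehmen. Die Ableitung von dem Ruck ergibt den Snap: s(t) = 0. Mit s(t) = 0 und Einsetzen von t = 1, finden wir s = 0.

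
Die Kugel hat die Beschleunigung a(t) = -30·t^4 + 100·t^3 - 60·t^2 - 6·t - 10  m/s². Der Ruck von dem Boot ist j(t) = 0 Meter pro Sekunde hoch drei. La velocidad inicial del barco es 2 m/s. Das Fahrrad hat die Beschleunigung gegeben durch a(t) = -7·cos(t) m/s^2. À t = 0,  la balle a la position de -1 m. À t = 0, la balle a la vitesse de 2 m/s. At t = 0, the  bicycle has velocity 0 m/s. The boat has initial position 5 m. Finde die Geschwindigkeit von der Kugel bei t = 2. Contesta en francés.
En partant de l'accélération a(t) = -30·t^4 + 100·t^3 - 60·t^2 - 6·t - 10, nous prenons 1 primitive. La primitive de l'accélération, avec v(0) = 2, donne la vitesse: v(t) = -6·t^5 + 25·t^4 - 20·t^3 - 3·t^2 - 10·t + 2. Nous avons la vitesse v(t) = -6·t^5 + 25·t^4 - 20·t^3 - 3·t^2 - 10·t + 2. En substituant t = 2: v(2) = 18.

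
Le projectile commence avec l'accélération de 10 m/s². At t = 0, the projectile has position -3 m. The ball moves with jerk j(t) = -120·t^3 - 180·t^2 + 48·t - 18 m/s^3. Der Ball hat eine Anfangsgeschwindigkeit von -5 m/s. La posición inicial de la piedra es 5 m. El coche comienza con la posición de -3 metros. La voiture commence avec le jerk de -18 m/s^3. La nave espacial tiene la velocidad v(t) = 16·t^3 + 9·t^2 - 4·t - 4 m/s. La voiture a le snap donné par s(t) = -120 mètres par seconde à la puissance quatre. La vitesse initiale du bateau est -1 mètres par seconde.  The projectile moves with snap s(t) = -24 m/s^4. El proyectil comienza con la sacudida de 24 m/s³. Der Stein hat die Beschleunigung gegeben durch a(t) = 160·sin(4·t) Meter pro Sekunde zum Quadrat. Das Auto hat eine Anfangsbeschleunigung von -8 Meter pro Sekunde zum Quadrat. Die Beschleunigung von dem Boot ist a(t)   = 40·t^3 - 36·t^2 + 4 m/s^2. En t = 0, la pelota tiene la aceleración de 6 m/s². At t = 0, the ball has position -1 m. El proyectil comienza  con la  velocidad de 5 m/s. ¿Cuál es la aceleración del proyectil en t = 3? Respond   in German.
Wir müssen unsere Gleichung für den Snap s(t) = -24 2-mal integrieren. Mit ∫s(t)dt und Anwendung von j(0) = 24, finden wir j(t) = 24 - 24·t. Mit ∫j(t)dt und Anwendung von a(0) = 10, finden wir a(t) = -12·t^2 + 24·t + 10. Wir haben die Beschleunigung a(t) = -12·t^2 + 24·t + 10. Durch Einsetzen von t = 3: a(3) = -26.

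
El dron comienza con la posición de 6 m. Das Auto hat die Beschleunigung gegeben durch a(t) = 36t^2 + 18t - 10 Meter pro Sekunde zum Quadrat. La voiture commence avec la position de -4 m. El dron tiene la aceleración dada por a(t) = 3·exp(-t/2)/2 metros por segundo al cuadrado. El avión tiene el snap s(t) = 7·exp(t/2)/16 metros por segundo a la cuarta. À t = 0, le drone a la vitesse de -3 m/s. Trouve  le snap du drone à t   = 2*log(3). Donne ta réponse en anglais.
Starting from acceleration a(t) = 3·exp(-t/2)/2, we take 2 derivatives. Differentiating acceleration, we get jerk: j(t) = -3·exp(-t/2)/4. Differentiating jerk, we get snap: s(t) = 3·exp(-t/2)/8. Using s(t) = 3·exp(-t/2)/8 and substituting t = 2*log(3), we find s = 1/8.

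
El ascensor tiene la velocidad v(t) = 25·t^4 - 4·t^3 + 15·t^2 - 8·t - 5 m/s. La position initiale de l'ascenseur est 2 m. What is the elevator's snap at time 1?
Starting from velocity v(t) = 25·t^4 - 4·t^3 + 15·t^2 - 8·t - 5, we take 3 derivatives. Taking d/dt of v(t), we find a(t) = 100·t^3 - 12·t^2 + 30·t - 8. Taking d/dt of a(t), we find j(t) = 300·t^2 - 24·t + 30. The derivative of jerk gives snap: s(t) = 600·t - 24. We have snap s(t) = 600·t - 24. Substituting t = 1: s(1) = 576.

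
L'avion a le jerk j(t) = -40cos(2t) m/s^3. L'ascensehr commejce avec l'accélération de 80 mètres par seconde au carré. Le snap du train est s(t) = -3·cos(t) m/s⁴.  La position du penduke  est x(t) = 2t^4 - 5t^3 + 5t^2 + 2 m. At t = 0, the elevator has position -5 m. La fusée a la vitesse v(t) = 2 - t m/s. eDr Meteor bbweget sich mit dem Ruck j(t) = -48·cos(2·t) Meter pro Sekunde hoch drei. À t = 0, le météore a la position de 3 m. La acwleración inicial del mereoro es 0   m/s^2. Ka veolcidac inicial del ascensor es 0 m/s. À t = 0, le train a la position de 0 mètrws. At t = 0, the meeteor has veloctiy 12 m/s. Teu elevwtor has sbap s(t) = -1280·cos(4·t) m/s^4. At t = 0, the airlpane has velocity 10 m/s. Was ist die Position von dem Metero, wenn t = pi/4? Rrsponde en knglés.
Starting from jerk j(t) = -48·cos(2·t), we take 3 antiderivatives. The antiderivative of jerk, with a(0) = 0, gives acceleration: a(t) = -24·sin(2·t). Taking ∫a(t)dt and applying v(0) = 12, we find v(t) = 12·cos(2·t). The integral of velocity, with x(0) = 3, gives position: x(t) = 6·sin(2·t) + 3. We have position x(t) = 6·sin(2·t) + 3. Substituting t = pi/4: x(pi/4) = 9.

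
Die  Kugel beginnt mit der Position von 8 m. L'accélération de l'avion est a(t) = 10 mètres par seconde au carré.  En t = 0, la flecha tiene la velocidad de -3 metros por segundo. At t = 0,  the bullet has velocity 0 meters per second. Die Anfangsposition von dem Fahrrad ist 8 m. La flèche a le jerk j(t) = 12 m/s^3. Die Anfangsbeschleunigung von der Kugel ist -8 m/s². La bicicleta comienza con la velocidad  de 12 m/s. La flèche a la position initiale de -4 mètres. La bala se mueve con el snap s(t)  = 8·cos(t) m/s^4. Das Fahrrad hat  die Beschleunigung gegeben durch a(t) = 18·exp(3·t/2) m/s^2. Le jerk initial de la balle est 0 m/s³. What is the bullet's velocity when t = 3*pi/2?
Starting from snap s(t) = 8·cos(t), we take 3 antiderivatives. Finding the integral of s(t) and using j(0) = 0: j(t) = 8·sin(t). Taking ∫j(t)dt and applying a(0) = -8, we find a(t) = -8·cos(t). Taking ∫a(t)dt and applying v(0) = 0, we find v(t) = -8·sin(t). From the given velocity equation v(t) = -8·sin(t), we substitute t = 3*pi/2 to get v = 8.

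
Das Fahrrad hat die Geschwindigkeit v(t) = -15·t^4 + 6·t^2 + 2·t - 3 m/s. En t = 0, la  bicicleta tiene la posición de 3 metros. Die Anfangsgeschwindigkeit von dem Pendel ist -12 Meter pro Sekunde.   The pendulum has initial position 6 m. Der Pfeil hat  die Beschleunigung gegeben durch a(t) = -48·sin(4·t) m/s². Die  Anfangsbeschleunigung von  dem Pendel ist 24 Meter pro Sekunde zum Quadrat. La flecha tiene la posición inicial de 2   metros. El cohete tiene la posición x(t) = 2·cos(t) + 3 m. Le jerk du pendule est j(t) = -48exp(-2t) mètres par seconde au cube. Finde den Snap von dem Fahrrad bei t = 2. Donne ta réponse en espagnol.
Debemos derivar nuestra ecuación de la velocidad v(t) = -15·t^4 + 6·t^2 + 2·t - 3 3 veces. Tomando d/dt de v(t), encontramos a(t) = -60·t^3 + 12·t + 2. Tomando d/dt de a(t), encontramos j(t) = 12 - 180·t^2. La derivada de la sacudida da el snap: s(t) = -360·t. De la ecuación del snap s(t) = -360·t, sustituimos t = 2 para obtener s = -720.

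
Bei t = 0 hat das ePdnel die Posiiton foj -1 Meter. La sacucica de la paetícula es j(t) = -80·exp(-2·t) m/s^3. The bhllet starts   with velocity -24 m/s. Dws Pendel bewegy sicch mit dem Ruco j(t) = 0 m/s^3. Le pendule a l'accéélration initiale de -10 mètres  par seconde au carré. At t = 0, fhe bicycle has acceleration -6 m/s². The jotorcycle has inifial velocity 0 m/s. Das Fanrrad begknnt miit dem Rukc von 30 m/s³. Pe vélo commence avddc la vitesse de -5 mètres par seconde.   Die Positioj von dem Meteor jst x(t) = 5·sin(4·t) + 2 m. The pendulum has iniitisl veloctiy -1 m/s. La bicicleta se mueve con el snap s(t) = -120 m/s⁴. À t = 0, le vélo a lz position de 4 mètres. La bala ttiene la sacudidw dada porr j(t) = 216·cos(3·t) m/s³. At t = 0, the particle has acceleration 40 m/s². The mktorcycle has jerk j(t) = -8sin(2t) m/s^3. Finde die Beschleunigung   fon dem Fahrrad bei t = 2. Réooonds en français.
Pour résoudre ceci, nous devons prendre 2 primitives de notre équation du snap s(t) = -120. L'intégrale du snap est le jerk. En utilisant j(0) = 30, nous obtenons j(t) = 30 - 120·t. En intégrant le jerk et en utilisant la condition initiale a(0) = -6, nous obtenons a(t) = -60·t^2 + 30·t - 6. Nous avons l'accélération a(t) = -60·t^2 + 30·t - 6. En substituant t = 2: a(2) = -186.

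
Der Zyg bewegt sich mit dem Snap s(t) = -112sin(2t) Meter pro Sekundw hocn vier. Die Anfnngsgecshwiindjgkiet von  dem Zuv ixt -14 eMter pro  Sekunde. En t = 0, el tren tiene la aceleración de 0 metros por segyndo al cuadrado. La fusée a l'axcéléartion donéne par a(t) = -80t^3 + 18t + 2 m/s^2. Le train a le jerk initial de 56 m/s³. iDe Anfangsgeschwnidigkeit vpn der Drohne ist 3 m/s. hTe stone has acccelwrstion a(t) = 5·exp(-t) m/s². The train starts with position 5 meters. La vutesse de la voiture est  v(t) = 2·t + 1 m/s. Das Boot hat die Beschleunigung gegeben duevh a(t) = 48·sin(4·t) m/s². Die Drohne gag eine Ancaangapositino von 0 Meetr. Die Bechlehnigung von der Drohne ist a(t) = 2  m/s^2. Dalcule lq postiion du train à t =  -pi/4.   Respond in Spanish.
Partiendo del snap s(t) = -112·sin(2·t), tomamos 4 antiderivadas. Integrando el snap y usando la condición inicial j(0) = 56, obtenemos j(t) = 56·cos(2·t). Tomando ∫j(t)dt y aplicando a(0) = 0, encontramos a(t) = 28·sin(2·t). La integral de la aceleración, con v(0) = -14, da la velocidad: v(t) = -14·cos(2·t). Integrando la velocidad y usando la condición inicial x(0) = 5, obtenemos x(t) = 5 - 7·sin(2·t). De la ecuación de la posición x(t) = 5 - 7·sin(2·t), sustituimos t = -pi/4 para obtener x = 12.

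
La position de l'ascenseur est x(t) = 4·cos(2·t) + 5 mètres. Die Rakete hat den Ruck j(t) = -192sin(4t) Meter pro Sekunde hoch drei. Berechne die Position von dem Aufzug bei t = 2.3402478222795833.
Mit x(t) = 4·cos(2·t) + 5 und Einsetzen von t = 2.3402478222795833, finden wir x = 4.87244828321041.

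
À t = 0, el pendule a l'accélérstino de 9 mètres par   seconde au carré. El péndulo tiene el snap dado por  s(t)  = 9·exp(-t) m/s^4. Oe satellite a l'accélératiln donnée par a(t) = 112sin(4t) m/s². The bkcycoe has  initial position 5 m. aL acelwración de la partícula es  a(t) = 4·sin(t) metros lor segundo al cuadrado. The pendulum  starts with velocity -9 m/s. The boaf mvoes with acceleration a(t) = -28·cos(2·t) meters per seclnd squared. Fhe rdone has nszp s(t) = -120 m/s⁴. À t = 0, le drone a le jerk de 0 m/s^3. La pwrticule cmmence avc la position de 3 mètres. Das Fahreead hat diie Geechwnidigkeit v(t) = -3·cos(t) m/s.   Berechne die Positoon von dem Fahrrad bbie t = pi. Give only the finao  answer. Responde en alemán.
x(pi) = 5.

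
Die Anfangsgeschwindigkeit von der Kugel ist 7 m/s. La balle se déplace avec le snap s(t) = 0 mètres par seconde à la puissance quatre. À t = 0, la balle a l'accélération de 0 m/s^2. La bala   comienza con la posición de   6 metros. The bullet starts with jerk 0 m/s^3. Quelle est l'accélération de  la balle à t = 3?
En partant du snap s(t) = 0, nous prenons 2 intégrales. En prenant ∫s(t)dt et en appliquant j(0) = 0, nous trouvons j(t) = 0. La primitive du jerk est l'accélération. En utilisant a(0) = 0, nous obtenons a(t) = 0. En utilisant a(t) = 0 et en substituant t = 3, nous trouvons a = 0.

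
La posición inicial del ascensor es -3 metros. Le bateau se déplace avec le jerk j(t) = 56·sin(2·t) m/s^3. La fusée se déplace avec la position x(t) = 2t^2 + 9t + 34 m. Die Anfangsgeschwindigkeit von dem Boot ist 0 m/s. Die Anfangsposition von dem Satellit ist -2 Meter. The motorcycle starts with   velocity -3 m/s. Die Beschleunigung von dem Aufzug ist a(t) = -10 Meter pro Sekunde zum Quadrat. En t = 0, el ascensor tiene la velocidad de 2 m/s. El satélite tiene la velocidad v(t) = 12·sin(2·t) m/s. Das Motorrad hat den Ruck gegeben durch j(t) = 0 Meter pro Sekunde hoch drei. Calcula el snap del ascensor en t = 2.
Partiendo de la aceleración a(t) = -10, tomamos 2 derivadas. La derivada de la aceleración da la sacudida: j(t) = 0. Derivando la sacudida, obtenemos el snap: s(t) = 0. Tenemos el snap s(t) = 0. Sustituyendo t = 2: s(2) = 0.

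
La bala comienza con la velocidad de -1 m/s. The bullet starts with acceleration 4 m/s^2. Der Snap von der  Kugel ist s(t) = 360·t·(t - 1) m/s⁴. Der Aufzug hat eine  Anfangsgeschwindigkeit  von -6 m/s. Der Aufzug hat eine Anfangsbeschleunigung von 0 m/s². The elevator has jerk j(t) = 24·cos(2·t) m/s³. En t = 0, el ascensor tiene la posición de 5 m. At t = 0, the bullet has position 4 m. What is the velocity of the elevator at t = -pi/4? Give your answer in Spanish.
Debemos encontrar la integral de nuestra ecuación de la sacudida j(t) = 24·cos(2·t) 2 veces. La antiderivada de la sacudida, con a(0) = 0, da la aceleración: a(t) = 12·sin(2·t). La integral de la aceleración es la velocidad. Usando v(0) = -6, obtenemos v(t) = -6·cos(2·t). De la ecuación de la velocidad v(t) = -6·cos(2·t), sustituimos t = -pi/4 para obtener v = 0.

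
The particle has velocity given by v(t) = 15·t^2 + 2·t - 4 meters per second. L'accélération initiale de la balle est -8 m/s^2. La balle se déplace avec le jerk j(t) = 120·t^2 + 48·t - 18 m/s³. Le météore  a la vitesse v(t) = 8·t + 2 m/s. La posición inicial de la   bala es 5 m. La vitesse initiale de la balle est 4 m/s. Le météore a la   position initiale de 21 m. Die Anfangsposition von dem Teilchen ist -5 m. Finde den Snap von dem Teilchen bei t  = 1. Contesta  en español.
Para resolver esto, necesitamos tomar 3 derivadas de nuestra ecuación de la velocidad v(t) = 15·t^2 + 2·t - 4. Tomando d/dt de v(t), encontramos a(t) = 30·t + 2. Derivando la aceleración, obtenemos la sacudida: j(t) = 30. La derivada de la sacudida da el snap: s(t) = 0. De la ecuación del snap s(t) = 0, sustituimos t = 1 para obtener s = 0.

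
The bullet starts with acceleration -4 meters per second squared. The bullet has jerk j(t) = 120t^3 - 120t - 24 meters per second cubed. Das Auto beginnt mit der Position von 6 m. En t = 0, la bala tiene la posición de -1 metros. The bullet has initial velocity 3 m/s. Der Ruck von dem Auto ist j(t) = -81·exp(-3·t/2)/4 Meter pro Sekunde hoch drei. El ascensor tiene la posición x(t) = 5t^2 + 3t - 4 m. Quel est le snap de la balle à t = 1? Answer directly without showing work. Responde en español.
La respuesta es 240.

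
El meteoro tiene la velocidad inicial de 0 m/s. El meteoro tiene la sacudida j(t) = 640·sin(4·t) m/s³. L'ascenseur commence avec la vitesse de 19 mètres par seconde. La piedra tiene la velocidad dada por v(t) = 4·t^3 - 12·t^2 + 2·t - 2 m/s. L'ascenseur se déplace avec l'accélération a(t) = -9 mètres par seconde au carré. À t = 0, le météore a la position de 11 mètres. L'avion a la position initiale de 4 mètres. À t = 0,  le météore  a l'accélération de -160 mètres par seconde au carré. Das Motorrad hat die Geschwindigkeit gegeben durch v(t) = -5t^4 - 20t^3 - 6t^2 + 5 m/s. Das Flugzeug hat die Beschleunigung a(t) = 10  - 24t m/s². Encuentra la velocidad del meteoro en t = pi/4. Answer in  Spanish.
Debemos encontrar la antiderivada de nuestra ecuación de la sacudida j(t) = 640·sin(4·t) 2 veces. Integrando la sacudida y usando la condición inicial a(0) = -160, obtenemos a(t) = -160·cos(4·t). La antiderivada de la aceleración es la velocidad. Usando v(0) = 0, obtenemos v(t) = -40·sin(4·t). Tenemos la velocidad v(t) = -40·sin(4·t). Sustituyendo t = pi/4: v(pi/4) = 0.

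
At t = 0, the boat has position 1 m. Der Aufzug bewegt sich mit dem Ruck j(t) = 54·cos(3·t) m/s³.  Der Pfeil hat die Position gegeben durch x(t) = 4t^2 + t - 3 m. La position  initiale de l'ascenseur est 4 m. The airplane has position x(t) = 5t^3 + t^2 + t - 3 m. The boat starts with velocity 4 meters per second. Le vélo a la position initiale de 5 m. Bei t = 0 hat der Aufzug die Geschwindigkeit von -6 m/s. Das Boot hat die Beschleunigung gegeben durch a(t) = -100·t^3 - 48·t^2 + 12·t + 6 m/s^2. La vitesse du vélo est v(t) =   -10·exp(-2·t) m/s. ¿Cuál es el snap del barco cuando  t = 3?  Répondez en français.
Pour résoudre ceci, nous devons prendre 2 dérivées de notre équation de l'accélération a(t) = -100·t^3 - 48·t^2 + 12·t + 6. En dérivant l'accélération, nous obtenons le jerk: j(t) = -300·t^2 - 96·t + 12. En dérivant le jerk, nous obtenons le snap: s(t) = -600·t - 96. En utilisant s(t) = -600·t - 96 et en substituant t = 3, nous trouvons s = -1896.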